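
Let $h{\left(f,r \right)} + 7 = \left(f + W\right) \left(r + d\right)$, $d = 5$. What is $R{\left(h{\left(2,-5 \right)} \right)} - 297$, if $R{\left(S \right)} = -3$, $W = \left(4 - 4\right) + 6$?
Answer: $-300$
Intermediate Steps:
$W = 6$ ($W = 0 + 6 = 6$)
$h{\left(f,r \right)} = -7 + \left(5 + r\right) \left(6 + f\right)$ ($h{\left(f,r \right)} = -7 + \left(f + 6\right) \left(r + 5\right) = -7 + \left(6 + f\right) \left(5 + r\right) = -7 + \left(5 + r\right) \left(6 + f\right)$)
$R{\left(h{\left(2,-5 \right)} \right)} - 297 = -3 - 297 = -300$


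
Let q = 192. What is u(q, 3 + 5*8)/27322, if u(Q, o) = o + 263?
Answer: 153/13661 ≈ 0.011200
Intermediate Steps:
u(Q, o) = 263 + o
u(q, 3 + 5*8)/27322 = (263 + (3 + 5*8))/27322 = (263 + (3 + 40))*(1/27322) = (263 + 43)*(1/27322) = 306*(1/27322) = 153/13661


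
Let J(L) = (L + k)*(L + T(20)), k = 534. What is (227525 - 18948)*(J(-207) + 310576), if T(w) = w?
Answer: 52024735379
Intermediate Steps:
J(L) = (20 + L)*(534 + L) (J(L) = (L + 534)*(L + 20) = (534 + L)*(20 + L) = (20 + L)*(534 + L))
(227525 - 18948)*(J(-207) + 310576) = (227525 - 18948)*((10680 + (-207)**2 + 554*(-207)) + 310576) = 208577*((10680 + 42849 - 114678) + 310576) = 208577*(-61149 + 310576) = 208577*249427 = 52024735379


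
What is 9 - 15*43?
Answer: -636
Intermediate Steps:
9 - 15*43 = 9 - 645 = -636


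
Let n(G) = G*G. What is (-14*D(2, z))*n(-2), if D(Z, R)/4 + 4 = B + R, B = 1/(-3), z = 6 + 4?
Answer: -3808/3 ≈ -1269.3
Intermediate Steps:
z = 10
n(G) = G²
B = -⅓ ≈ -0.33333
D(Z, R) = -52/3 + 4*R (D(Z, R) = -16 + 4*(-⅓ + R) = -16 + (-4/3 + 4*R) = -52/3 + 4*R)
(-14*D(2, z))*n(-2) = -14*(-52/3 + 4*10)*(-2)² = -14*(-52/3 + 40)*4 = -14*68/3*4 = -952/3*4 = -3808/3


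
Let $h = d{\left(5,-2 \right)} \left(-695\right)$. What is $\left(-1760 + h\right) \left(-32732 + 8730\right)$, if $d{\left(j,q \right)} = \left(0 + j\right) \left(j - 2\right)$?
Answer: $292464370$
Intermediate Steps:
$d{\left(j,q \right)} = j \left(-2 + j\right)$
$h = -10425$ ($h = 5 \left(-2 + 5\right) \left(-695\right) = 5 \cdot 3 \left(-695\right) = 15 \left(-695\right) = -10425$)
$\left(-1760 + h\right) \left(-32732 + 8730\right) = \left(-1760 - 10425\right) \left(-32732 + 8730\right) = \left(-12185\right) \left(-24002\right) = 292464370$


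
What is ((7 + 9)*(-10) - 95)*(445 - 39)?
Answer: -103530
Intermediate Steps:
((7 + 9)*(-10) - 95)*(445 - 39) = (16*(-10) - 95)*406 = (-160 - 95)*406 = -255*406 = -103530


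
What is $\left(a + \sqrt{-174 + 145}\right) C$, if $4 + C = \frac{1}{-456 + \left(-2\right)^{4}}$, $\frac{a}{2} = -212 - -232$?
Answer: $- \frac{1761}{11} - \frac{1761 i \sqrt{29}}{440} \approx -160.09 - 21.553 i$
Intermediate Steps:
$a = 40$ ($a = 2 \left(-212 - -232\right) = 2 \left(-212 + 232\right) = 2 \cdot 20 = 40$)
$C = - \frac{1761}{440}$ ($C = -4 + \frac{1}{-456 + \left(-2\right)^{4}} = -4 + \frac{1}{-456 + 16} = -4 + \frac{1}{-440} = -4 - \frac{1}{440} = - \frac{1761}{440} \approx -4.0023$)
$\left(a + \sqrt{-174 + 145}\right) C = \left(40 + \sqrt{-174 + 145}\right) \left(- \frac{1761}{440}\right) = \left(40 + \sqrt{-29}\right) \left(- \frac{1761}{440}\right) = \left(40 + i \sqrt{29}\right) \left(- \frac{1761}{440}\right) = - \frac{1761}{11} - \frac{1761 i \sqrt{29}}{440}$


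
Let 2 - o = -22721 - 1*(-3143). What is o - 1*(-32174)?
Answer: 51754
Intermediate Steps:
o = 19580 (o = 2 - (-22721 - 1*(-3143)) = 2 - (-22721 + 3143) = 2 - 1*(-19578) = 2 + 19578 = 19580)
o - 1*(-32174) = 19580 - 1*(-32174) = 19580 + 32174 = 51754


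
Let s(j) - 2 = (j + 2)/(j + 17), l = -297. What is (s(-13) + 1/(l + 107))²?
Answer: 82369/144400 ≈ 0.57042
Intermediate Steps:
s(j) = 2 + (2 + j)/(17 + j) (s(j) = 2 + (j + 2)/(j + 17) = 2 + (2 + j)/(17 + j))
(s(-13) + 1/(l + 107))² = (3*(12 - 13)/(17 - 13) + 1/(-297 + 107))² = (3*(-1)/4 + 1/(-190))² = (3*(¼)*(-1) - 1/190)² = (-¾ - 1/190)² = (-287/380)² = 82369/144400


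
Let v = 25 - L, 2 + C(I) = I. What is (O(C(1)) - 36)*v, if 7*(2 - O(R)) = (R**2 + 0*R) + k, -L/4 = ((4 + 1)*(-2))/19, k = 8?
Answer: -5655/7 ≈ -807.86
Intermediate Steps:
C(I) = -2 + I
L = 40/19 (L = -4*(4 + 1)*(-2)/19 = -4*5*(-2)/19 = -(-40)/19 = -4*(-10/19) = 40/19 ≈ 2.1053)
v = 435/19 (v = 25 - 1*40/19 = 25 - 40/19 = 435/19 ≈ 22.895)
O(R) = 6/7 - R**2/7 (O(R) = 2 - ((R**2 + 0*R) + 8)/7 = 2 - ((R**2 + 0) + 8)/7 = 2 - (R**2 + 8)/7 = 2 - (8 + R**2)/7 = 2 + (-8/7 - R**2/7) = 6/7 - R**2/7)
(O(C(1)) - 36)*v = ((6/7 - (-2 + 1)**2/7) - 36)*(435/19) = ((6/7 - 1/7*(-1)**2) - 36)*(435/19) = ((6/7 - 1/7*1) - 36)*(435/19) = ((6/7 - 1/7) - 36)*(435/19) = (5/7 - 36)*(435/19) = -247/7*435/19 = -5655/7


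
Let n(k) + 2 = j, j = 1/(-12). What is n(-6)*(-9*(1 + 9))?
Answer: 375/2 ≈ 187.50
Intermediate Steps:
j = -1/12 ≈ -0.083333
n(k) = -25/12 (n(k) = -2 - 1/12 = -25/12)
n(-6)*(-9*(1 + 9)) = -(-75)*(1 + 9)/4 = -(-75)*10/4 = -25/12*(-90) = 375/2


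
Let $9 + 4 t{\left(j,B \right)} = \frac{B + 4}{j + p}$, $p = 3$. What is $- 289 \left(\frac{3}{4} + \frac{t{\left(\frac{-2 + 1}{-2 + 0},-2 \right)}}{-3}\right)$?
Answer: $- \frac{17629}{42} \approx -419.74$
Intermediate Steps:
$t{\left(j,B \right)} = - \frac{9}{4} + \frac{4 + B}{4 \left(3 + j\right)}$ ($t{\left(j,B \right)} = - \frac{9}{4} + \frac{\left(B + 4\right) \frac{1}{j + 3}}{4} = - \frac{9}{4} + \frac{\left(4 + B\right) \frac{1}{3 + j}}{4} = - \frac{9}{4} + \frac{\frac{1}{3 + j} \left(4 + B\right)}{4} = - \frac{9}{4} + \frac{4 + B}{4 \left(3 + j\right)}$)
$- 289 \left(\frac{3}{4} + \frac{t{\left(\frac{-2 + 1}{-2 + 0},-2 \right)}}{-3}\right) = - 289 \left(\frac{3}{4} + \frac{\frac{1}{4} \frac{1}{3 + \frac{-2 + 1}{-2 + 0}} \left(-23 - 2 - 9 \frac{-2 + 1}{-2 + 0}\right)}{-3}\right) = - 289 \left(3 \cdot \frac{1}{4} + \frac{-23 - 2 - 9 \left(- \frac{1}{-2}\right)}{4 \left(3 - \frac{1}{-2}\right)} \left(- \frac{1}{3}\right)\right) = - 289 \left(\frac{3}{4} + \frac{-23 - 2 - 9 \left(\left(-1\right) \left(- \frac{1}{2}\right)\right)}{4 \left(3 - - \frac{1}{2}\right)} \left(- \frac{1}{3}\right)\right) = - 289 \left(\frac{3}{4} + \frac{-23 - 2 - \frac{9}{2}}{4 \left(3 + \frac{1}{2}\right)} \left(- \frac{1}{3}\right)\right) = - 289 \left(\frac{3}{4} + \frac{-23 - 2 - \frac{9}{2}}{4 \cdot \frac{7}{2}} \left(- \frac{1}{3}\right)\right) = - 289 \left(\frac{3}{4} + \frac{1}{4} \cdot \frac{2}{7} \left(- \frac{59}{2}\right) \left(- \frac{1}{3}\right)\right) = - 289 \left(\frac{3}{4} - - \frac{59}{84}\right) = - 289 \left(\frac{3}{4} + \frac{59}{84}\right) = \left(-289\right) \frac{61}{42} = - \frac{17629}{42}$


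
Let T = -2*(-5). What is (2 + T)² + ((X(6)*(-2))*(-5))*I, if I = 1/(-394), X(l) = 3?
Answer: 28353/197 ≈ 143.92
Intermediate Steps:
T = 10
I = -1/394 ≈ -0.0025381
(2 + T)² + ((X(6)*(-2))*(-5))*I = (2 + 10)² + ((3*(-2))*(-5))*(-1/394) = 12² - 6*(-5)*(-1/394) = 144 + 30*(-1/394) = 144 - 15/197 = 28353/197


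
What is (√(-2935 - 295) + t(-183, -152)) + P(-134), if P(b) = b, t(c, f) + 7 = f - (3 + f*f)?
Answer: -23400 + I*√3230 ≈ -23400.0 + 56.833*I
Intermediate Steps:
t(c, f) = -10 + f - f² (t(c, f) = -7 + (f - (3 + f*f)) = -7 + (f - (3 + f²)) = -7 + (f + (-3 - f²)) = -7 + (-3 + f - f²) = -10 + f - f²)
(√(-2935 - 295) + t(-183, -152)) + P(-134) = (√(-2935 - 295) + (-10 - 152 - 1*(-152)²)) - 134 = (√(-3230) + (-10 - 152 - 1*23104)) - 134 = (I*√3230 + (-10 - 152 - 23104)) - 134 = (I*√3230 - 23266) - 134 = (-23266 + I*√3230) - 134 = -23400 + I*√3230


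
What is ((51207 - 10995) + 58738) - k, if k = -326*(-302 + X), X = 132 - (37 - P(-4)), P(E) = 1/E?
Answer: 62773/2 ≈ 31387.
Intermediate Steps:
P(E) = 1/E
X = 379/4 (X = 132 - (37 - 1/(-4)) = 132 - (37 - 1*(-¼)) = 132 - (37 + ¼) = 132 - 1*149/4 = 132 - 149/4 = 379/4 ≈ 94.750)
k = 135127/2 (k = -326*(-302 + 379/4) = -326*(-829/4) = 135127/2 ≈ 67564.)
((51207 - 10995) + 58738) - k = ((51207 - 10995) + 58738) - 1*135127/2 = (40212 + 58738) - 135127/2 = 98950 - 135127/2 = 62773/2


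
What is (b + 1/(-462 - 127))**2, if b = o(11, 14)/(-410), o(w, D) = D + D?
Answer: 71419401/14579355025 ≈ 0.0048987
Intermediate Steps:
o(w, D) = 2*D
b = -14/205 (b = (2*14)/(-410) = 28*(-1/410) = -14/205 ≈ -0.068293)
(b + 1/(-462 - 127))**2 = (-14/205 + 1/(-462 - 127))**2 = (-14/205 + 1/(-589))**2 = (-14/205 - 1/589)**2 = (-8451/120745)**2 = 71419401/14579355025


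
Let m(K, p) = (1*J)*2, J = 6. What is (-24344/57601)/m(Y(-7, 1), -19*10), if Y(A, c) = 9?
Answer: -6086/172803 ≈ -0.035219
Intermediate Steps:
m(K, p) = 12 (m(K, p) = (1*6)*2 = 6*2 = 12)
(-24344/57601)/m(Y(-7, 1), -19*10) = -24344/57601/12 = -24344*1/57601*(1/12) = -24344/57601*1/12 = -6086/172803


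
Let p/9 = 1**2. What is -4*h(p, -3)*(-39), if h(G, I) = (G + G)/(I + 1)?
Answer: -1404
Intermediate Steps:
p = 9 (p = 9*1**2 = 9*1 = 9)
h(G, I) = 2*G/(1 + I) (h(G, I) = (2*G)/(1 + I) = 2*G/(1 + I))
-4*h(p, -3)*(-39) = -8*9/(1 - 3)*(-39) = -8*9/(-2)*(-39) = -8*9*(-1)/2*(-39) = -4*(-9)*(-39) = 36*(-39) = -1404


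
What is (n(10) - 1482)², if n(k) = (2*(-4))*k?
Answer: 2439844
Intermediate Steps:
n(k) = -8*k
(n(10) - 1482)² = (-8*10 - 1482)² = (-80 - 1482)² = (-1562)² = 2439844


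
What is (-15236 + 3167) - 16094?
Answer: -28163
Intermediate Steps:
(-15236 + 3167) - 16094 = -12069 - 16094 = -28163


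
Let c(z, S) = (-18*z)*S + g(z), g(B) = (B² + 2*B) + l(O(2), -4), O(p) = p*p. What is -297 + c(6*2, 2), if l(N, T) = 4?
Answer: -557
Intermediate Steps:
O(p) = p²
g(B) = 4 + B² + 2*B (g(B) = (B² + 2*B) + 4 = 4 + B² + 2*B)
c(z, S) = 4 + z² + 2*z - 18*S*z (c(z, S) = (-18*z)*S + (4 + z² + 2*z) = -18*S*z + (4 + z² + 2*z) = 4 + z² + 2*z - 18*S*z)
-297 + c(6*2, 2) = -297 + (4 + (6*2)² + 2*(6*2) - 18*2*6*2) = -297 + (4 + 12² + 2*12 - 18*2*12) = -297 + (4 + 144 + 24 - 432) = -297 - 260 = -557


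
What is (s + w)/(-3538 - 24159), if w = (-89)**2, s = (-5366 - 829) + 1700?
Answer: -3426/27697 ≈ -0.12370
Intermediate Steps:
s = -4495 (s = -6195 + 1700 = -4495)
w = 7921
(s + w)/(-3538 - 24159) = (-4495 + 7921)/(-3538 - 24159) = 3426/(-27697) = 3426*(-1/27697) = -3426/27697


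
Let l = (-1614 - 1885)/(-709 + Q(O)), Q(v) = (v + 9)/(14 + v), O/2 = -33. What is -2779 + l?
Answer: -102115821/36811 ≈ -2774.1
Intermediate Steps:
O = -66 (O = 2*(-33) = -66)
Q(v) = (9 + v)/(14 + v)
l = 181948/36811 (l = (-1614 - 1885)/(-709 + (9 - 66)/(14 - 66)) = -3499/(-709 - 57/(-52)) = -3499/(-709 - 1/52*(-57)) = -3499/(-709 + 57/52) = -3499/(-36811/52) = -3499*(-52/36811) = 181948/36811 ≈ 4.9428)
-2779 + l = -2779 + 181948/36811 = -102115821/36811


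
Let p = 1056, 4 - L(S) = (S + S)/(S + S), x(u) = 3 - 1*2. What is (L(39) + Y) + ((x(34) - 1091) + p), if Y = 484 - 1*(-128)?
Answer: 581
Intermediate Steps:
x(u) = 1 (x(u) = 3 - 2 = 1)
L(S) = 3 (L(S) = 4 - (S + S)/(S + S) = 4 - 2*S/(2*S) = 4 - 2*S*1/(2*S) = 4 - 1*1 = 4 - 1 = 3)
Y = 612 (Y = 484 + 128 = 612)
(L(39) + Y) + ((x(34) - 1091) + p) = (3 + 612) + ((1 - 1091) + 1056) = 615 + (-1090 + 1056) = 615 - 34 = 581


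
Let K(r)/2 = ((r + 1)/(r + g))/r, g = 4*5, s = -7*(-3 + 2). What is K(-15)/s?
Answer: 4/75 ≈ 0.053333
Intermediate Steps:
s = 7 (s = -7*(-1) = 7)
g = 20
K(r) = 2*(1 + r)/(r*(20 + r)) (K(r) = 2*(((r + 1)/(r + 20))/r) = 2*(((1 + r)/(20 + r))/r) = 2*((1 + r)/(r*(20 + r))) = 2*(1 + r)/(r*(20 + r)))
K(-15)/s = (2*(1 - 15)/(-15*(20 - 15)))/7 = (2*(-1/15)*(-14)/5)*(⅐) = (2*(-1/15)*(⅕)*(-14))*(⅐) = (28/75)*(⅐) = 4/75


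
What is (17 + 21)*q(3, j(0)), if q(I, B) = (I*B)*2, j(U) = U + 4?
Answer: 912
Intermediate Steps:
j(U) = 4 + U
q(I, B) = 2*B*I (q(I, B) = (B*I)*2 = 2*B*I)
(17 + 21)*q(3, j(0)) = (17 + 21)*(2*(4 + 0)*3) = 38*(2*4*3) = 38*24 = 912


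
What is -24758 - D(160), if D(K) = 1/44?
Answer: -1089353/44 ≈ -24758.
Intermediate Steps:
D(K) = 1/44
-24758 - D(160) = -24758 - 1*1/44 = -24758 - 1/44 = -1089353/44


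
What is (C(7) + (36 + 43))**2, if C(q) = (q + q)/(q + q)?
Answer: 6400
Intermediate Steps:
C(q) = 1 (C(q) = (2*q)/((2*q)) = (2*q)*(1/(2*q)) = 1)
(C(7) + (36 + 43))**2 = (1 + (36 + 43))**2 = (1 + 79)**2 = 80**2 = 6400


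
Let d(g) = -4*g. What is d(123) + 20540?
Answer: 20048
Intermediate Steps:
d(123) + 20540 = -4*123 + 20540 = -492 + 20540 = 20048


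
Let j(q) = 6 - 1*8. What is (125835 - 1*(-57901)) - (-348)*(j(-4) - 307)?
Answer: 76204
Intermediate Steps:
j(q) = -2 (j(q) = 6 - 8 = -2)
(125835 - 1*(-57901)) - (-348)*(j(-4) - 307) = (125835 - 1*(-57901)) - (-348)*(-2 - 307) = (125835 + 57901) - (-348)*(-309) = 183736 - 1*107532 = 183736 - 107532 = 76204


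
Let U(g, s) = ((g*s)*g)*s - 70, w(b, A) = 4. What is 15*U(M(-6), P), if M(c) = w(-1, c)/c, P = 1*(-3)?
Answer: -990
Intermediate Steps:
P = -3
M(c) = 4/c
U(g, s) = -70 + g²*s² (U(g, s) = (s*g²)*s - 70 = g²*s² - 70 = -70 + g²*s²)
15*U(M(-6), P) = 15*(-70 + (4/(-6))²*(-3)²) = 15*(-70 + (4*(-⅙))²*9) = 15*(-70 + (-⅔)²*9) = 15*(-70 + (4/9)*9) = 15*(-70 + 4) = 15*(-66) = -990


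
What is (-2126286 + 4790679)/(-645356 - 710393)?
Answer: -2664393/1355749 ≈ -1.9653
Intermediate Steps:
(-2126286 + 4790679)/(-645356 - 710393) = 2664393/(-1355749) = 2664393*(-1/1355749) = -2664393/1355749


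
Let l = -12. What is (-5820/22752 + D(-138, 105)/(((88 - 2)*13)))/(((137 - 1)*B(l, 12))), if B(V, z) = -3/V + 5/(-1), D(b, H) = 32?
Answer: 240779/684672144 ≈ 0.00035167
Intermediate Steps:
B(V, z) = -5 - 3/V (B(V, z) = -3/V + 5*(-1) = -3/V - 5 = -5 - 3/V)
(-5820/22752 + D(-138, 105)/(((88 - 2)*13)))/(((137 - 1)*B(l, 12))) = (-5820/22752 + 32/(((88 - 2)*13)))/(((137 - 1)*(-5 - 3/(-12)))) = (-5820*1/22752 + 32/((86*13)))/((136*(-5 - 3*(-1/12)))) = (-485/1896 + 32/1118)/((136*(-5 + 1/4))) = (-485/1896 + 32*(1/1118))/((136*(-19/4))) = (-485/1896 + 16/559)/(-646) = -240779/1059864*(-1/646) = 240779/684672144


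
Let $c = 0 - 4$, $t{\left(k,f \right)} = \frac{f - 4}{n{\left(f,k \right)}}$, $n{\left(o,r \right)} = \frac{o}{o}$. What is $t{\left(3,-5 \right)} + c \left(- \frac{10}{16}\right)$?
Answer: $- \frac{13}{2} \approx -6.5$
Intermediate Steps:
$n{\left(o,r \right)} = 1$
$t{\left(k,f \right)} = -4 + f$ ($t{\left(k,f \right)} = \frac{f - 4}{1} = \left(-4 + f\right) 1 = -4 + f$)
$c = -4$
$t{\left(3,-5 \right)} + c \left(- \frac{10}{16}\right) = \left(-4 - 5\right) - 4 \left(- \frac{10}{16}\right) = -9 - 4 \left(\left(-10\right) \frac{1}{16}\right) = -9 - - \frac{5}{2} = -9 + \frac{5}{2} = - \frac{13}{2}$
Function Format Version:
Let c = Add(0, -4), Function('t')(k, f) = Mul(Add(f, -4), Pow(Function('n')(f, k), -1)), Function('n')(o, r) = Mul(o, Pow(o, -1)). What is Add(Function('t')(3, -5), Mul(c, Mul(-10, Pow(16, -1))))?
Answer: Rational(-13, 2) ≈ -6.5000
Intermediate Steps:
Function('n')(o, r) = 1
Function('t')(k, f) = Add(-4, f) (Function('t')(k, f) = Mul(Add(f, -4), Pow(1, -1)) = Mul(Add(-4, f), 1) = Add(-4, f))
c = -4
Add(Function('t')(3, -5), Mul(c, Mul(-10, Pow(16, -1)))) = Add(Add(-4, -5), Mul(-4, Mul(-10, Pow(16, -1)))) = Add(-9, Mul(-4, Mul(-10, Rational(1, 16)))) = Add(-9, Mul(-4, Rational(-5, 8))) = Add(-9, Rational(5, 2)) = Rational(-13, 2)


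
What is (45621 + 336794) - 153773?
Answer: 228642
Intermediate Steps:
(45621 + 336794) - 153773 = 382415 - 153773 = 228642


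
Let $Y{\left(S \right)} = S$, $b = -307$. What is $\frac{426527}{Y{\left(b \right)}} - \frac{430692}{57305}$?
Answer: $- \frac{24574352179}{17592635} \approx -1396.9$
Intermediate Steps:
$\frac{426527}{Y{\left(b \right)}} - \frac{430692}{57305} = \frac{426527}{-307} - \frac{430692}{57305} = 426527 \left(- \frac{1}{307}\right) - \frac{430692}{57305} = - \frac{426527}{307} - \frac{430692}{57305} = - \frac{24574352179}{17592635}$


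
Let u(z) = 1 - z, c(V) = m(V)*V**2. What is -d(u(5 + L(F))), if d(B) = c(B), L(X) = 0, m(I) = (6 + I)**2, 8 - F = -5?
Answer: -64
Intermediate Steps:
F = 13 (F = 8 - 1*(-5) = 8 + 5 = 13)
c(V) = V**2*(6 + V)**2 (c(V) = (6 + V)**2*V**2 = V**2*(6 + V)**2)
d(B) = B**2*(6 + B)**2
-d(u(5 + L(F))) = -(1 - (5 + 0))**2*(6 + (1 - (5 + 0)))**2 = -(1 - 1*5)**2*(6 + (1 - 1*5))**2 = -(1 - 5)**2*(6 + (1 - 5))**2 = -(-4)**2*(6 - 4)**2 = -16*2**2 = -16*4 = -1*64 = -64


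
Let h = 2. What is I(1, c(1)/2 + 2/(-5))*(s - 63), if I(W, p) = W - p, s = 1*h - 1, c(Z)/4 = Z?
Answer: 186/5 ≈ 37.200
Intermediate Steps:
c(Z) = 4*Z
s = 1 (s = 1*2 - 1 = 2 - 1 = 1)
I(1, c(1)/2 + 2/(-5))*(s - 63) = (1 - ((4*1)/2 + 2/(-5)))*(1 - 63) = (1 - (4*(½) + 2*(-⅕)))*(-62) = (1 - (2 - ⅖))*(-62) = (1 - 1*8/5)*(-62) = (1 - 8/5)*(-62) = -⅗*(-62) = 186/5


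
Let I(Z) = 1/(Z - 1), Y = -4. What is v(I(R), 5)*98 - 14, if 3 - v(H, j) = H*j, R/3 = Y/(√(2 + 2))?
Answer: 350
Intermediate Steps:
R = -6 (R = 3*(-4/√(2 + 2)) = 3*(-4/(√4)) = 3*(-4/2) = 3*(-4*½) = 3*(-2) = -6)
I(Z) = 1/(-1 + Z)
v(H, j) = 3 - H*j
v(I(R), 5)*98 - 14 = (3 - 1*5/(-1 - 6))*98 - 14 = (3 - 1*5/(-7))*98 - 14 = (3 - 1*(-⅐)*5)*98 - 14 = (3 + 5/7)*98 - 14 = (26/7)*98 - 14 = 364 - 14 = 350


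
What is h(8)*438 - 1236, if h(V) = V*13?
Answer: 44316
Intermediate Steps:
h(V) = 13*V
h(8)*438 - 1236 = (13*8)*438 - 1236 = 104*438 - 1236 = 45552 - 1236 = 44316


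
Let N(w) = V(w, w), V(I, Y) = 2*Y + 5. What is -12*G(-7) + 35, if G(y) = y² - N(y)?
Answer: -661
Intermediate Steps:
V(I, Y) = 5 + 2*Y
N(w) = 5 + 2*w
G(y) = -5 + y² - 2*y (G(y) = y² - (5 + 2*y) = y² + (-5 - 2*y) = -5 + y² - 2*y)
-12*G(-7) + 35 = -12*(-5 + (-7)² - 2*(-7)) + 35 = -12*(-5 + 49 + 14) + 35 = -12*58 + 35 = -696 + 35 = -661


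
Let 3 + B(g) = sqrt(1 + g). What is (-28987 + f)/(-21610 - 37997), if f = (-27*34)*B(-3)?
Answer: 709/1611 + 102*I*sqrt(2)/6623 ≈ 0.4401 + 0.02178*I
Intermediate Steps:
B(g) = -3 + sqrt(1 + g)
f = 2754 - 918*I*sqrt(2) (f = (-27*34)*(-3 + sqrt(1 - 3)) = -918*(-3 + sqrt(-2)) = -918*(-3 + I*sqrt(2)) = 2754 - 918*I*sqrt(2) ≈ 2754.0 - 1298.2*I)
(-28987 + f)/(-21610 - 37997) = (-28987 + (2754 - 918*I*sqrt(2)))/(-21610 - 37997) = (-26233 - 918*I*sqrt(2))/(-59607) = (-26233 - 918*I*sqrt(2))*(-1/59607) = 709/1611 + 102*I*sqrt(2)/6623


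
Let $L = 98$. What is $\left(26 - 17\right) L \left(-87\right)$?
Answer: $-76734$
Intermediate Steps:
$\left(26 - 17\right) L \left(-87\right) = \left(26 - 17\right) 98 \left(-87\right) = 9 \cdot 98 \left(-87\right) = 882 \left(-87\right) = -76734$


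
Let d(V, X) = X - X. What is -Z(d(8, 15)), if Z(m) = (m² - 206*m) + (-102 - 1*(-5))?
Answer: 97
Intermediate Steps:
d(V, X) = 0
Z(m) = -97 + m² - 206*m (Z(m) = (m² - 206*m) + (-102 + 5) = (m² - 206*m) - 97 = -97 + m² - 206*m)
-Z(d(8, 15)) = -(-97 + 0² - 206*0) = -(-97 + 0 + 0) = -1*(-97) = 97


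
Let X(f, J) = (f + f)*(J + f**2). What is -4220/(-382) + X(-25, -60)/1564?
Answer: -1047855/149362 ≈ -7.0155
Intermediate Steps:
X(f, J) = 2*f*(J + f**2) (X(f, J) = (2*f)*(J + f**2) = 2*f*(J + f**2))
-4220/(-382) + X(-25, -60)/1564 = -4220/(-382) + (2*(-25)*(-60 + (-25)**2))/1564 = -4220*(-1/382) + (2*(-25)*(-60 + 625))*(1/1564) = 2110/191 + (2*(-25)*565)*(1/1564) = 2110/191 - 28250*1/1564 = 2110/191 - 14125/782 = -1047855/149362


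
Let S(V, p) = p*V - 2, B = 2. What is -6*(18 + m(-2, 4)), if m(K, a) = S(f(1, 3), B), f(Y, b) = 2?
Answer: -120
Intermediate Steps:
S(V, p) = -2 + V*p (S(V, p) = V*p - 2 = -2 + V*p)
m(K, a) = 2 (m(K, a) = -2 + 2*2 = -2 + 4 = 2)
-6*(18 + m(-2, 4)) = -6*(18 + 2) = -6*20 = -120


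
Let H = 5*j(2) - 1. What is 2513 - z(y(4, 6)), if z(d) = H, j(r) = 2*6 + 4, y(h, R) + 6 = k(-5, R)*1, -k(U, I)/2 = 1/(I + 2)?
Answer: 2434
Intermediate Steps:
k(U, I) = -2/(2 + I) (k(U, I) = -2/(I + 2) = -2/(2 + I))
y(h, R) = -6 - 2/(2 + R) (y(h, R) = -6 - 2/(2 + R)*1 = -6 - 2/(2 + R))
j(r) = 16 (j(r) = 12 + 4 = 16)
H = 79 (H = 5*16 - 1 = 80 - 1 = 79)
z(d) = 79
2513 - z(y(4, 6)) = 2513 - 1*79 = 2513 - 79 = 2434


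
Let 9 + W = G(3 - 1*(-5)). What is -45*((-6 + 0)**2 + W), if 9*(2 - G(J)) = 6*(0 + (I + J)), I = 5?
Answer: -915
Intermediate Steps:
G(J) = -4/3 - 2*J/3 (G(J) = 2 - 2*(0 + (5 + J))/3 = 2 - 2*(5 + J)/3 = 2 - (30 + 6*J)/9 = 2 + (-10/3 - 2*J/3) = -4/3 - 2*J/3)
W = -47/3 (W = -9 + (-4/3 - 2*(3 - 1*(-5))/3) = -9 + (-4/3 - 2*(3 + 5)/3) = -9 + (-4/3 - 2/3*8) = -9 + (-4/3 - 16/3) = -9 - 20/3 = -47/3 ≈ -15.667)
-45*((-6 + 0)**2 + W) = -45*((-6 + 0)**2 - 47/3) = -45*((-6)**2 - 47/3) = -45*(36 - 47/3) = -45*61/3 = -915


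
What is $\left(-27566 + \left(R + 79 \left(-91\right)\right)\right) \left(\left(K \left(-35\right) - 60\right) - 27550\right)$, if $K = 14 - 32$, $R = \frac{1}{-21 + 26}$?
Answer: $937684504$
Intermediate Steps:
$R = \frac{1}{5} \approx 0.2$
$K = -18$ ($K = 14 - 32 = -18$)
$\left(-27566 + \left(R + 79 \left(-91\right)\right)\right) \left(\left(K \left(-35\right) - 60\right) - 27550\right) = \left(-27566 + \left(\frac{1}{5} + 79 \left(-91\right)\right)\right) \left(\left(\left(-18\right) \left(-35\right) - 60\right) - 27550\right) = \left(-27566 + \left(\frac{1}{5} - 7189\right)\right) \left(\left(630 - 60\right) - 27550\right) = \left(-27566 - \frac{35944}{5}\right) \left(570 - 27550\right) = \left(- \frac{173774}{5}\right) \left(-26980\right) = 937684504$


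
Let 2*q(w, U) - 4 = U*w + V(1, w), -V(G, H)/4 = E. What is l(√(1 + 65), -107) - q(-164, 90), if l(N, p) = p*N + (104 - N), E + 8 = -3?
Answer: 7460 - 108*√66 ≈ 6582.6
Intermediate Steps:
E = -11 (E = -8 - 3 = -11)
V(G, H) = 44 (V(G, H) = -4*(-11) = 44)
l(N, p) = 104 - N + N*p (l(N, p) = N*p + (104 - N) = 104 - N + N*p)
q(w, U) = 24 + U*w/2 (q(w, U) = 2 + (U*w + 44)/2 = 2 + (44 + U*w)/2 = 2 + (22 + U*w/2) = 24 + U*w/2)
l(√(1 + 65), -107) - q(-164, 90) = (104 - √(1 + 65) + √(1 + 65)*(-107)) - (24 + (½)*90*(-164)) = (104 - √66 + √66*(-107)) - (24 - 7380) = (104 - √66 - 107*√66) - 1*(-7356) = (104 - 108*√66) + 7356 = 7460 - 108*√66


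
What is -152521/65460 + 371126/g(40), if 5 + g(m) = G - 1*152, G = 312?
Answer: 4854053441/2029260 ≈ 2392.0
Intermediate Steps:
g(m) = 155 (g(m) = -5 + (312 - 1*152) = -5 + (312 - 152) = -5 + 160 = 155)
-152521/65460 + 371126/g(40) = -152521/65460 + 371126/155 = 4854053441/2029260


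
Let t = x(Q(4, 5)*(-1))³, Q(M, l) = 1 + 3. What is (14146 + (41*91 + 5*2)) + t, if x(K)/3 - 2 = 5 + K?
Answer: 18616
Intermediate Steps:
Q(M, l) = 4
x(K) = 21 + 3*K (x(K) = 6 + 3*(5 + K) = 6 + (15 + 3*K) = 21 + 3*K)
t = 729 (t = (21 + 3*(4*(-1)))³ = (21 + 3*(-4))³ = (21 - 12)³ = 9³ = 729)
(14146 + (41*91 + 5*2)) + t = (14146 + (41*91 + 5*2)) + 729 = (14146 + (3731 + 10)) + 729 = (14146 + 3741) + 729 = 17887 + 729 = 18616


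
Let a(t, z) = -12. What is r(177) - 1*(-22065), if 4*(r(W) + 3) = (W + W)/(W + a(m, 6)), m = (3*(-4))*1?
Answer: 2426879/110 ≈ 22063.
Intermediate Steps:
m = -12 (m = -12*1 = -12)
r(W) = -3 + W/(2*(-12 + W)) (r(W) = -3 + ((W + W)/(W - 12))/4 = -3 + ((2*W)/(-12 + W))/4 = -3 + (2*W/(-12 + W))/4 = -3 + W/(2*(-12 + W)))
r(177) - 1*(-22065) = (72 - 5*177)/(2*(-12 + 177)) - 1*(-22065) = (½)*(72 - 885)/165 + 22065 = (½)*(1/165)*(-813) + 22065 = -271/110 + 22065 = 2426879/110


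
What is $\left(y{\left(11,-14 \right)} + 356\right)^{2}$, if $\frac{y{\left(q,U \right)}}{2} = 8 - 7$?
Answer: $128164$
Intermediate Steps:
$y{\left(q,U \right)} = 2$ ($y{\left(q,U \right)} = 2 \left(8 - 7\right) = 2 \cdot 1 = 2$)
$\left(y{\left(11,-14 \right)} + 356\right)^{2} = \left(2 + 356\right)^{2} = 358^{2} = 128164$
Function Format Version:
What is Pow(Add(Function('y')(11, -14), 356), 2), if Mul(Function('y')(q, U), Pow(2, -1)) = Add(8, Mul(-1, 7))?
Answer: 128164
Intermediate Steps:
Function('y')(q, U) = 2 (Function('y')(q, U) = Mul(2, Add(8, Mul(-1, 7))) = Mul(2, Add(8, -7)) = Mul(2, 1) = 2)
Pow(Add(Function('y')(11, -14), 356), 2) = Pow(Add(2, 356), 2) = Pow(358, 2) = 128164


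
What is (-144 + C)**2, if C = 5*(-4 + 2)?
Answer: 23716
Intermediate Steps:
C = -10 (C = 5*(-2) = -10)
(-144 + C)**2 = (-144 - 10)**2 = (-154)**2 = 23716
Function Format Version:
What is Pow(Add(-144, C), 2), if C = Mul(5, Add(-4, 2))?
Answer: 23716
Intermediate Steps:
C = -10 (C = Mul(5, -2) = -10)
Pow(Add(-144, C), 2) = Pow(Add(-144, -10), 2) = Pow(-154, 2) = 23716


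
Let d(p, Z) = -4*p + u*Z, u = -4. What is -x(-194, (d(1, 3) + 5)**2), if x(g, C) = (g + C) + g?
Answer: 267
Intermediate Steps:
d(p, Z) = -4*Z - 4*p (d(p, Z) = -4*p - 4*Z = -4*Z - 4*p)
x(g, C) = C + 2*g (x(g, C) = (C + g) + g = C + 2*g)
-x(-194, (d(1, 3) + 5)**2) = -(((-4*3 - 4*1) + 5)**2 + 2*(-194)) = -(((-12 - 4) + 5)**2 - 388) = -((-16 + 5)**2 - 388) = -((-11)**2 - 388) = -(121 - 388) = -1*(-267) = 267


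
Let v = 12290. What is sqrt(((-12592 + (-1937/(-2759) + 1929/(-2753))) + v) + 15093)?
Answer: sqrt(853322901133976789)/7595527 ≈ 121.62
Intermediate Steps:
sqrt(((-12592 + (-1937/(-2759) + 1929/(-2753))) + v) + 15093) = sqrt(((-12592 + (-1937/(-2759) + 1929/(-2753))) + 12290) + 15093) = sqrt(((-12592 + (-1937*(-1/2759) + 1929*(-1/2753))) + 12290) + 15093) = sqrt(((-12592 + (1937/2759 - 1929/2753)) + 12290) + 15093) = sqrt(((-12592 + 10450/7595527) + 12290) + 15093) = sqrt((-95642865534/7595527 + 12290) + 15093) = sqrt(-2293838704/7595527 + 15093) = sqrt(112345450307/7595527) = sqrt(853322901133976789)/7595527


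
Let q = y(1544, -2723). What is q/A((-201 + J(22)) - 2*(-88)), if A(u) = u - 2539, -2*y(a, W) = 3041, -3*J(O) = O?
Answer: 9123/15428 ≈ 0.59133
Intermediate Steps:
J(O) = -O/3
y(a, W) = -3041/2 (y(a, W) = -1/2*3041 = -3041/2)
q = -3041/2 ≈ -1520.5
A(u) = -2539 + u
q/A((-201 + J(22)) - 2*(-88)) = -3041/(2*(-2539 + ((-201 - 1/3*22) - 2*(-88)))) = -3041/(2*(-2539 + ((-201 - 22/3) + 176))) = -3041/(2*(-2539 + (-625/3 + 176))) = -3041/(2*(-2539 - 97/3)) = -3041/(2*(-7714/3)) = -3041/2*(-3/7714) = 9123/15428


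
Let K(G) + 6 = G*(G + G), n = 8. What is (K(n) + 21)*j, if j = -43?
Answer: -6149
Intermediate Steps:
K(G) = -6 + 2*G² (K(G) = -6 + G*(G + G) = -6 + G*(2*G) = -6 + 2*G²)
(K(n) + 21)*j = ((-6 + 2*8²) + 21)*(-43) = ((-6 + 2*64) + 21)*(-43) = ((-6 + 128) + 21)*(-43) = (122 + 21)*(-43) = 143*(-43) = -6149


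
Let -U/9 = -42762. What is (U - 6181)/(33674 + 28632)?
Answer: 378677/62306 ≈ 6.0777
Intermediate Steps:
U = 384858 (U = -9*(-42762) = 384858)
(U - 6181)/(33674 + 28632) = (384858 - 6181)/(33674 + 28632) = 378677/62306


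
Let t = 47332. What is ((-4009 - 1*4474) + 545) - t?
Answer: -55270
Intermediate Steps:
((-4009 - 1*4474) + 545) - t = ((-4009 - 1*4474) + 545) - 1*47332 = ((-4009 - 4474) + 545) - 47332 = (-8483 + 545) - 47332 = -7938 - 47332 = -55270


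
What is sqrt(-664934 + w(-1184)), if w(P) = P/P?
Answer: I*sqrt(664933) ≈ 815.43*I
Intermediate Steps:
w(P) = 1
sqrt(-664934 + w(-1184)) = sqrt(-664934 + 1) = sqrt(-664933) = I*sqrt(664933)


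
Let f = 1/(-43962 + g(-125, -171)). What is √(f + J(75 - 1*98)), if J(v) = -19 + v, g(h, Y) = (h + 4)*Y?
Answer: I*√22744679793/23271 ≈ 6.4807*I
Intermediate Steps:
g(h, Y) = Y*(4 + h) (g(h, Y) = (4 + h)*Y = Y*(4 + h))
f = -1/23271 (f = 1/(-43962 - 171*(4 - 125)) = 1/(-43962 - 171*(-121)) = 1/(-43962 + 20691) = 1/(-23271) = -1/23271 ≈ -4.2972e-5)
√(f + J(75 - 1*98)) = √(-1/23271 + (-19 + (75 - 1*98))) = √(-1/23271 + (-19 + (75 - 98))) = √(-1/23271 + (-19 - 23)) = √(-1/23271 - 42) = √(-977383/23271) = I*√22744679793/23271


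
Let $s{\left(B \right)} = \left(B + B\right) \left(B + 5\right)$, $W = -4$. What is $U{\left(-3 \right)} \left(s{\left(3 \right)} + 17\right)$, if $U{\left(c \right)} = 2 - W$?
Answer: $390$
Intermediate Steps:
$s{\left(B \right)} = 2 B \left(5 + B\right)$
$U{\left(c \right)} = 6$ ($U{\left(c \right)} = 2 - -4 = 2 + 4 = 6$)
$U{\left(-3 \right)} \left(s{\left(3 \right)} + 17\right) = 6 \left(2 \cdot 3 \left(5 + 3\right) + 17\right) = 6 \left(2 \cdot 3 \cdot 8 + 17\right) = 6 \left(48 + 17\right) = 6 \cdot 65 = 390$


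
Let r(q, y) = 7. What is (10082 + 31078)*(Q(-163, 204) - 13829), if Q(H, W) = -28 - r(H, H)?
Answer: -570642240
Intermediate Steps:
Q(H, W) = -35 (Q(H, W) = -28 - 1*7 = -28 - 7 = -35)
(10082 + 31078)*(Q(-163, 204) - 13829) = (10082 + 31078)*(-35 - 13829) = 41160*(-13864) = -570642240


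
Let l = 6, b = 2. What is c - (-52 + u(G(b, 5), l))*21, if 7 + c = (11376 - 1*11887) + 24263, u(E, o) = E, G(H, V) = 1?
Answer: 24816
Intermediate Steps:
c = 23745 (c = -7 + ((11376 - 1*11887) + 24263) = -7 + ((11376 - 11887) + 24263) = -7 + (-511 + 24263) = -7 + 23752 = 23745)
c - (-52 + u(G(b, 5), l))*21 = 23745 - (-52 + 1)*21 = 23745 - (-51)*21 = 23745 - 1*(-1071) = 23745 + 1071 = 24816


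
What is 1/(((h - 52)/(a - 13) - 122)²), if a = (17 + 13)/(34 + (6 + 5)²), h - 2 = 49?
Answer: 157609/2342850409 ≈ 6.7272e-5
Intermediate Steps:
h = 51 (h = 2 + 49 = 51)
a = 6/31 (a = 30/(34 + 11²) = 30/(34 + 121) = 30/155 = 30*(1/155) = 6/31 ≈ 0.19355)
1/(((h - 52)/(a - 13) - 122)²) = 1/(((51 - 52)/(6/31 - 13) - 122)²) = 1/((-1/(-397/31) - 122)²) = 1/((-1*(-31/397) - 122)²) = 1/((31/397 - 122)²) = 1/((-48403/397)²) = 1/(2342850409/157609) = 157609/2342850409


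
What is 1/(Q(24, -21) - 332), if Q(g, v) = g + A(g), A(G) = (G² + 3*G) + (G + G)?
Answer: 1/388 ≈ 0.0025773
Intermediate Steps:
A(G) = G² + 5*G (A(G) = (G² + 3*G) + 2*G = G² + 5*G)
Q(g, v) = g + g*(5 + g)
1/(Q(24, -21) - 332) = 1/(24*(6 + 24) - 332) = 1/(24*30 - 332) = 1/(720 - 332) = 1/388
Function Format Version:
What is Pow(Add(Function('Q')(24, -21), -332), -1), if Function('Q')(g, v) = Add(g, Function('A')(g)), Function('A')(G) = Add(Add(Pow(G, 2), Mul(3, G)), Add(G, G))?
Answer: Rational(1, 388) ≈ 0.0025773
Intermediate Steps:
Function('A')(G) = Add(Pow(G, 2), Mul(5, G)) (Function('A')(G) = Add(Add(Pow(G, 2), Mul(3, G)), Mul(2, G)) = Add(Pow(G, 2), Mul(5, G)))
Function('Q')(g, v) = Add(g, Mul(g, Add(5, g)))
Pow(Add(Function('Q')(24, -21), -332), -1) = Pow(Add(Mul(24, Add(6, 24)), -332), -1) = Pow(Add(Mul(24, 30), -332), -1) = Pow(Add(720, -332), -1) = Pow(388, -1) = Rational(1, 388)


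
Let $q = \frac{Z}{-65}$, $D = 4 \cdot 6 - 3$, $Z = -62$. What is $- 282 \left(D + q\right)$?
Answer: $- \frac{402414}{65} \approx -6191.0$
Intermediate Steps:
$D = 21$ ($D = 24 - 3 = 21$)
$q = \frac{62}{65}$ ($q = - \frac{62}{-65} = \left(-62\right) \left(- \frac{1}{65}\right) = \frac{62}{65} \approx 0.95385$)
$- 282 \left(D + q\right) = - 282 \left(21 + \frac{62}{65}\right) = \left(-282\right) \frac{1427}{65} = - \frac{402414}{65}$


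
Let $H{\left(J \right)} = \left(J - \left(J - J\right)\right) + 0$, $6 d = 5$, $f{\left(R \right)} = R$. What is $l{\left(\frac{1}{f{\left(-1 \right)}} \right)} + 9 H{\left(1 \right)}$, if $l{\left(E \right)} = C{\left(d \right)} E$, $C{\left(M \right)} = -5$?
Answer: $14$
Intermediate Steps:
$d = \frac{5}{6}$ ($d = \frac{1}{6} \cdot 5 = \frac{5}{6} \approx 0.83333$)
$H{\left(J \right)} = J$ ($H{\left(J \right)} = \left(J - 0\right) + 0 = \left(J + 0\right) + 0 = J + 0 = J$)
$l{\left(E \right)} = - 5 E$
$l{\left(\frac{1}{f{\left(-1 \right)}} \right)} + 9 H{\left(1 \right)} = - \frac{5}{-1} + 9 \cdot 1 = \left(-5\right) \left(-1\right) + 9 = 5 + 9 = 14$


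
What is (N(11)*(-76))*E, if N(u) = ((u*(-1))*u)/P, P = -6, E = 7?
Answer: -32186/3 ≈ -10729.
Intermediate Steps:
N(u) = u**2/6 (N(u) = ((u*(-1))*u)/(-6) = ((-u)*u)*(-1/6) = -u**2*(-1/6) = u**2/6)
(N(11)*(-76))*E = (((1/6)*11**2)*(-76))*7 = (((1/6)*121)*(-76))*7 = ((121/6)*(-76))*7 = -4598/3*7 = -32186/3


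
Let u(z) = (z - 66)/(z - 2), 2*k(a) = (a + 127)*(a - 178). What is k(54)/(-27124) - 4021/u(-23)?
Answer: -1362820671/1207018 ≈ -1129.1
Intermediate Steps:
k(a) = (-178 + a)*(127 + a)/2 (k(a) = ((a + 127)*(a - 178))/2 = ((127 + a)*(-178 + a))/2 = ((-178 + a)*(127 + a))/2 = (-178 + a)*(127 + a)/2)
u(z) = (-66 + z)/(-2 + z)
k(54)/(-27124) - 4021/u(-23) = (-11303 + (½)*54² - 51/2*54)/(-27124) - 4021*(-2 - 23)/(-66 - 23) = (-11303 + (½)*2916 - 1377)*(-1/27124) - 4021/(-89/(-25)) = (-11303 + 1458 - 1377)*(-1/27124) - 4021/((-1/25*(-89))) = -11222*(-1/27124) - 4021/89/25 = 5611/13562 - 4021*25/89 = 5611/13562 - 100525/89 = -1362820671/1207018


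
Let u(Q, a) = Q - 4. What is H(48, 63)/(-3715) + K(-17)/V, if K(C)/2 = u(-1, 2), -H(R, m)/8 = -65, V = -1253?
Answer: -122882/930979 ≈ -0.13199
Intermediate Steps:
H(R, m) = 520 (H(R, m) = -8*(-65) = 520)
u(Q, a) = -4 + Q
K(C) = -10 (K(C) = 2*(-4 - 1) = 2*(-5) = -10)
H(48, 63)/(-3715) + K(-17)/V = 520/(-3715) - 10/(-1253) = 520*(-1/3715) - 10*(-1/1253) = -104/743 + 10/1253 = -122882/930979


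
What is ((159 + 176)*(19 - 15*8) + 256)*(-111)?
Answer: 3727269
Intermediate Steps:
((159 + 176)*(19 - 15*8) + 256)*(-111) = (335*(19 - 120) + 256)*(-111) = (335*(-101) + 256)*(-111) = (-33835 + 256)*(-111) = -33579*(-111) = 3727269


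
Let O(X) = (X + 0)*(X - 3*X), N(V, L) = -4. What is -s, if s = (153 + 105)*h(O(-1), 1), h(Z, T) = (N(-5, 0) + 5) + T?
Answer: -516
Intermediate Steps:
O(X) = -2*X² (O(X) = X*(-2*X) = -2*X²)
h(Z, T) = 1 + T (h(Z, T) = (-4 + 5) + T = 1 + T)
s = 516 (s = (153 + 105)*(1 + 1) = 258*2 = 516)
-s = -1*516 = -516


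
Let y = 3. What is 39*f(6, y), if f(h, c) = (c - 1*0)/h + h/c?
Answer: 195/2 ≈ 97.500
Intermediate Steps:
f(h, c) = c/h + h/c (f(h, c) = (c + 0)/h + h/c = c/h + h/c)
39*f(6, y) = 39*(3/6 + 6/3) = 39*(3*(⅙) + 6*(⅓)) = 39*(½ + 2) = 39*(5/2) = 195/2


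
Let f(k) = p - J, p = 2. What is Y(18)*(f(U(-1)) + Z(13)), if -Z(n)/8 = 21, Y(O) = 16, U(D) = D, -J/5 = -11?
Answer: -3536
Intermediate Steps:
J = 55 (J = -5*(-11) = 55)
Z(n) = -168 (Z(n) = -8*21 = -168)
f(k) = -53 (f(k) = 2 - 1*55 = 2 - 55 = -53)
Y(18)*(f(U(-1)) + Z(13)) = 16*(-53 - 168) = 16*(-221) = -3536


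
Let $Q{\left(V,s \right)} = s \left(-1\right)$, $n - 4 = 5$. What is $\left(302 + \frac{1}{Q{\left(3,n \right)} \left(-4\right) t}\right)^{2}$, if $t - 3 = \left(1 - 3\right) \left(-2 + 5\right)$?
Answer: $\frac{1063738225}{11664} \approx 91198.0$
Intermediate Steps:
$n = 9$ ($n = 4 + 5 = 9$)
$t = -3$ ($t = 3 + \left(1 - 3\right) \left(-2 + 5\right) = 3 - 6 = -3$)
$Q{\left(V,s \right)} = - s$
$\left(302 + \frac{1}{Q{\left(3,n \right)} \left(-4\right) t}\right)^{2} = \left(302 + \frac{1}{\left(-1\right) 9 \left(-4\right) \left(-3\right)}\right)^{2} = \left(302 + \frac{1}{\left(-9\right) \left(-4\right) \left(-3\right)}\right)^{2} = \left(302 + \frac{1}{36 \left(-3\right)}\right)^{2} = \left(302 + \frac{1}{-108}\right)^{2} = \left(302 - \frac{1}{108}\right)^{2} = \left(\frac{32615}{108}\right)^{2} = \frac{1063738225}{11664}$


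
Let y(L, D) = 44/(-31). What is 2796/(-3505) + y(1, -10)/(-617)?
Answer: -53324872/67040135 ≈ -0.79542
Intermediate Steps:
y(L, D) = -44/31 (y(L, D) = 44*(-1/31) = -44/31)
2796/(-3505) + y(1, -10)/(-617) = 2796/(-3505) - 44/31/(-617) = 2796*(-1/3505) - 44/31*(-1/617) = -2796/3505 + 44/19127 = -53324872/67040135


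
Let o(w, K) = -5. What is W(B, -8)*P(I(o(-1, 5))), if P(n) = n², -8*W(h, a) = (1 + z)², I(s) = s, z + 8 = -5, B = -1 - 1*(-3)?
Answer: -450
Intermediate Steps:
B = 2 (B = -1 + 3 = 2)
z = -13 (z = -8 - 5 = -13)
W(h, a) = -18 (W(h, a) = -(1 - 13)²/8 = -⅛*(-12)² = -⅛*144 = -18)
W(B, -8)*P(I(o(-1, 5))) = -18*(-5)² = -18*25 = -450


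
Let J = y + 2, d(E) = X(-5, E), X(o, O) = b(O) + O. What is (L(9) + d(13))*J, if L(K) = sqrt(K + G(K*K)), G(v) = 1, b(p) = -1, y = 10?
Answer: 144 + 12*sqrt(10) ≈ 181.95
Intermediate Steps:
L(K) = sqrt(1 + K) (L(K) = sqrt(K + 1) = sqrt(1 + K))
X(o, O) = -1 + O
d(E) = -1 + E
J = 12 (J = 10 + 2 = 12)
(L(9) + d(13))*J = (sqrt(1 + 9) + (-1 + 13))*12 = (sqrt(10) + 12)*12 = (12 + sqrt(10))*12 = 144 + 12*sqrt(10)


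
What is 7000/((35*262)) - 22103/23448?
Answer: -550693/3071688 ≈ -0.17928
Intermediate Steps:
7000/((35*262)) - 22103/23448 = 7000/9170 - 22103*1/23448 = 7000*(1/9170) - 22103/23448 = 100/131 - 22103/23448 = -550693/3071688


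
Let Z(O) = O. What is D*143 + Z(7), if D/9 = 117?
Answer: 150586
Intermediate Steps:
D = 1053 (D = 9*117 = 1053)
D*143 + Z(7) = 1053*143 + 7 = 150579 + 7 = 150586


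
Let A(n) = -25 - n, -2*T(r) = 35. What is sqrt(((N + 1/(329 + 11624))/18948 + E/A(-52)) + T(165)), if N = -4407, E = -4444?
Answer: I*sqrt(5260775398135727223)/169864083 ≈ 13.503*I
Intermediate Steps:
T(r) = -35/2 (T(r) = -1/2*35 = -35/2)
sqrt(((N + 1/(329 + 11624))/18948 + E/A(-52)) + T(165)) = sqrt(((-4407 + 1/(329 + 11624))/18948 - 4444/(-25 - 1*(-52))) - 35/2) = sqrt(((-4407 + 1/11953)*(1/18948) - 4444/(-25 + 52)) - 35/2) = sqrt(((-4407 + 1/11953)*(1/18948) - 4444/27) - 35/2) = sqrt((-52676870/11953*1/18948 - 4444*1/27) - 35/2) = sqrt((-26338435/113242722 - 4444/27) - 35/2) = sqrt(-167987264771/1019184498 - 35/2) = sqrt(-92911496743/509592249) = I*sqrt(5260775398135727223)/169864083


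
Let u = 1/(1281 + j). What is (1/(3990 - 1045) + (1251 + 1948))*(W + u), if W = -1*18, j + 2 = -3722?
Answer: -82858187520/1438927 ≈ -57583.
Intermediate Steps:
j = -3724 (j = -2 - 3722 = -3724)
u = -1/2443 (u = 1/(1281 - 3724) = 1/(-2443) = -1/2443 ≈ -0.00040933)
W = -18
(1/(3990 - 1045) + (1251 + 1948))*(W + u) = (1/(3990 - 1045) + (1251 + 1948))*(-18 - 1/2443) = (1/2945 + 3199)*(-43975/2443) = (9421056/2945)*(-43975/2443) = -82858187520/1438927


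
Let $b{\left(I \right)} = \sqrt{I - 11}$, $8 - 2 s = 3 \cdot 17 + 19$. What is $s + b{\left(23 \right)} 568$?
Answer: $-31 + 1136 \sqrt{3} \approx 1936.6$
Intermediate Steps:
$s = -31$ ($s = 4 - \frac{3 \cdot 17 + 19}{2} = 4 - \frac{51 + 19}{2} = 4 - 35 = -31$)
$b{\left(I \right)} = \sqrt{-11 + I}$ ($b{\left(I \right)} = \sqrt{I + \left(-16 + 5\right)} = \sqrt{I - 11} = \sqrt{-11 + I}$)
$s + b{\left(23 \right)} 568 = -31 + \sqrt{-11 + 23} \cdot 568 = -31 + \sqrt{12} \cdot 568 = -31 + 2 \sqrt{3} \cdot 568 = -31 + 1136 \sqrt{3}$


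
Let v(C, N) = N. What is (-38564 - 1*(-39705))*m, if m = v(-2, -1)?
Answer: -1141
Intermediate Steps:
m = -1
(-38564 - 1*(-39705))*m = (-38564 - 1*(-39705))*(-1) = (-38564 + 39705)*(-1) = 1141*(-1) = -1141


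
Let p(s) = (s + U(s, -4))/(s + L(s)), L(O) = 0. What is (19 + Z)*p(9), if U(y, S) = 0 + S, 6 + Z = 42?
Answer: 275/9 ≈ 30.556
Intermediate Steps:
Z = 36 (Z = -6 + 42 = 36)
U(y, S) = S
p(s) = (-4 + s)/s (p(s) = (s - 4)/(s + 0) = (-4 + s)/s)
(19 + Z)*p(9) = (19 + 36)*((-4 + 9)/9) = 55*((⅑)*5) = 55*(5/9) = 275/9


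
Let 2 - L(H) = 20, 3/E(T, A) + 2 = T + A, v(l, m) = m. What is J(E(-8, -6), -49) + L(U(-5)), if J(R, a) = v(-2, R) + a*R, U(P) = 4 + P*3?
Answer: -9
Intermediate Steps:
U(P) = 4 + 3*P
E(T, A) = 3/(-2 + A + T) (E(T, A) = 3/(-2 + (T + A)) = 3/(-2 + (A + T)) = 3/(-2 + A + T))
L(H) = -18 (L(H) = 2 - 1*20 = 2 - 20 = -18)
J(R, a) = R + R*a (J(R, a) = R + a*R = R + R*a)
J(E(-8, -6), -49) + L(U(-5)) = (3/(-2 - 6 - 8))*(1 - 49) - 18 = (3/(-16))*(-48) - 18 = (3*(-1/16))*(-48) - 18 = -3/16*(-48) - 18 = 9 - 18 = -9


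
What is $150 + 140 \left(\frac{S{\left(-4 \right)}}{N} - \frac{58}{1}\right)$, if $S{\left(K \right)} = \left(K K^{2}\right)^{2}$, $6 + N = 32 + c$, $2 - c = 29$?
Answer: $-581410$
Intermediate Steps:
$c = -27$ ($c = 2 - 29 = -27$)
$N = -1$ ($N = -6 + \left(32 - 27\right) = -6 + 5 = -1$)
$S{\left(K \right)} = K^{6}$ ($S{\left(K \right)} = \left(K^{3}\right)^{2} = K^{6}$)
$150 + 140 \left(\frac{S{\left(-4 \right)}}{N} - \frac{58}{1}\right) = 150 + 140 \left(\frac{\left(-4\right)^{6}}{-1} - \frac{58}{1}\right) = 150 + 140 \left(4096 \left(-1\right) - 58\right) = 150 + 140 \left(-4096 - 58\right) = 150 + 140 \left(-4154\right) = 150 - 581560 = -581410$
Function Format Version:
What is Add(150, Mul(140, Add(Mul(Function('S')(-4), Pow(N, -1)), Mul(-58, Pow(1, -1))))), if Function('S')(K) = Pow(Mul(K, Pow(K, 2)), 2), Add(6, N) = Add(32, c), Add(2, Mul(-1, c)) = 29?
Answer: -581410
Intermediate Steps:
c = -27 (c = Add(2, Mul(-1, 29)) = Add(2, -29) = -27)
N = -1 (N = Add(-6, Add(32, -27)) = Add(-6, 5) = -1)
Function('S')(K) = Pow(K, 6) (Function('S')(K) = Pow(Pow(K, 3), 2) = Pow(K, 6))
Add(150, Mul(140, Add(Mul(Function('S')(-4), Pow(N, -1)), Mul(-58, Pow(1, -1))))) = Add(150, Mul(140, Add(Mul(Pow(-4, 6), Pow(-1, -1)), Mul(-58, Pow(1, -1))))) = Add(150, Mul(140, Add(Mul(4096, -1), Mul(-58, 1)))) = Add(150, Mul(140, Add(-4096, -58))) = Add(150, Mul(140, -4154)) = Add(150, -581560) = -581410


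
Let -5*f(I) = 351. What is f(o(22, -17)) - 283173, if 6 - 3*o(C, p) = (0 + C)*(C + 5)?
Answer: -1416216/5 ≈ -2.8324e+5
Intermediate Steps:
o(C, p) = 2 - C*(5 + C)/3 (o(C, p) = 2 - (0 + C)*(C + 5)/3 = 2 - C*(5 + C)/3)
f(I) = -351/5 (f(I) = -⅕*351 = -351/5)
f(o(22, -17)) - 283173 = -351/5 - 283173 = -1416216/5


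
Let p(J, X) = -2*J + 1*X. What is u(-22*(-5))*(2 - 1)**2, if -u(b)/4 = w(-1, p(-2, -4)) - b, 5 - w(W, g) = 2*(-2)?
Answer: 404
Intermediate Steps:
p(J, X) = X - 2*J (p(J, X) = -2*J + X = X - 2*J)
w(W, g) = 9 (w(W, g) = 5 - 2*(-2) = 5 - 1*(-4) = 5 + 4 = 9)
u(b) = -36 + 4*b (u(b) = -4*(9 - b) = -36 + 4*b)
u(-22*(-5))*(2 - 1)**2 = (-36 + 4*(-22*(-5)))*(2 - 1)**2 = (-36 + 4*110)*1**2 = (-36 + 440)*1 = 404*1 = 404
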